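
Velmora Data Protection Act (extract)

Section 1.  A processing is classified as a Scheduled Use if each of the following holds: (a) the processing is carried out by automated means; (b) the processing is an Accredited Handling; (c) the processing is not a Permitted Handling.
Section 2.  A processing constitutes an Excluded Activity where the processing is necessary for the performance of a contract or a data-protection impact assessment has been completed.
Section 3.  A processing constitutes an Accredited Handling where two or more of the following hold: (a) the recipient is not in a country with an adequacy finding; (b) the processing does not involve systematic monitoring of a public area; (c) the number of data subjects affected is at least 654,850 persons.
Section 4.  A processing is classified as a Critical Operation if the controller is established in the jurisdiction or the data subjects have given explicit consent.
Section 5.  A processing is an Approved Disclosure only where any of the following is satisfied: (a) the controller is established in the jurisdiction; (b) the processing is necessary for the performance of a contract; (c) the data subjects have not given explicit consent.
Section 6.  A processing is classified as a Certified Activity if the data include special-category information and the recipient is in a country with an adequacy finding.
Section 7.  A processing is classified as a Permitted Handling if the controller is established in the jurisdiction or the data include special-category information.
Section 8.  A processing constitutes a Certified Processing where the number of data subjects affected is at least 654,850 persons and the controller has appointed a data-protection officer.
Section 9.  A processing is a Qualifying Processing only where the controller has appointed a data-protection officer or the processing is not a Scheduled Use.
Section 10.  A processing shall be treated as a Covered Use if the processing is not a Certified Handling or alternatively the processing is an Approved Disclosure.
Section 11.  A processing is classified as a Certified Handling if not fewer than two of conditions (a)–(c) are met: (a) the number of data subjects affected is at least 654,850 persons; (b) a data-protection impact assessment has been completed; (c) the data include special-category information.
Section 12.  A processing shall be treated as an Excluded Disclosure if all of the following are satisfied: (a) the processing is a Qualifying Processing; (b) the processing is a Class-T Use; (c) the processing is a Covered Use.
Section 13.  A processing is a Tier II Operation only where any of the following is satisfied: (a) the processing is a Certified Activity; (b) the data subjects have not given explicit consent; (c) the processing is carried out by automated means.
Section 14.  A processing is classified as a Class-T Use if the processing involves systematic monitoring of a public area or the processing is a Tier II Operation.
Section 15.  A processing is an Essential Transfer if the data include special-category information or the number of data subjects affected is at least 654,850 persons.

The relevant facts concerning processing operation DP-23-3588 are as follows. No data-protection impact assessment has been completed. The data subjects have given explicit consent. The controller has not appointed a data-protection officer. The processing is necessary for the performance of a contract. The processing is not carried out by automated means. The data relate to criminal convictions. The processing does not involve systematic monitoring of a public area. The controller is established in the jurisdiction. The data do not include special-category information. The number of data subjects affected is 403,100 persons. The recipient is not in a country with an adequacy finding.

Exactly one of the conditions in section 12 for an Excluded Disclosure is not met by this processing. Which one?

Class-T Use

Under section 3: the recipient is not in a country with an adequacy finding? yes; the processing does not involve systematic monitoring of a public area? yes; number of data subjects affected: 403,100 persons ≥ 654,850 persons? no — 2 of 3 hold (need ≥2) → satisfied.
Under section 7: the controller is established in the jurisdiction? yes; or the data include special-category information? no. So the processing is a Permitted Handling.
Under section 1: the processing is carried out by automated means? no; and Accredited Handling (section 3)? yes; and not a Permitted Handling (section 7)? no. So the processing is not a Scheduled Use.
Under section 9: the controller has appointed a data-protection officer? no; or not a Scheduled Use (section 1)? yes. So the processing is a Qualifying Processing.
Under section 6: the data include special-category information? no; and the recipient is in a country with an adequacy finding? no. So the processing is not a Certified Activity.
Under section 13: Certified Activity (section 6)? no; or the data subjects have not given explicit consent? no; or the processing is carried out by automated means? no. So the processing is not a Tier II Operation.
Under section 14: the processing involves systematic monitoring of a public area? no; or Tier II Operation (section 13)? no. So the processing is not a Class-T Use.
Under section 11: number of data subjects affected: 403,100 persons ≥ 654,850 persons? no; a data-protection impact assessment has been completed? no; the data include special-category information? no — 0 of 3 hold (need ≥2) → not satisfied.
Under section 5: the controller is established in the jurisdiction? yes; or the processing is necessary for the performance of a contract? yes; or the data subjects have not given explicit consent? no. So the processing is an Approved Disclosure.
Under section 10: not a Certified Handling (section 11)? yes; or Approved Disclosure (section 5)? yes. So the processing is a Covered Use.
Under section 12: Qualifying Processing (section 9)? yes; and Class-T Use (section 14)? no; and Covered Use (section 10)? yes. So the processing is not an Excluded Disclosure.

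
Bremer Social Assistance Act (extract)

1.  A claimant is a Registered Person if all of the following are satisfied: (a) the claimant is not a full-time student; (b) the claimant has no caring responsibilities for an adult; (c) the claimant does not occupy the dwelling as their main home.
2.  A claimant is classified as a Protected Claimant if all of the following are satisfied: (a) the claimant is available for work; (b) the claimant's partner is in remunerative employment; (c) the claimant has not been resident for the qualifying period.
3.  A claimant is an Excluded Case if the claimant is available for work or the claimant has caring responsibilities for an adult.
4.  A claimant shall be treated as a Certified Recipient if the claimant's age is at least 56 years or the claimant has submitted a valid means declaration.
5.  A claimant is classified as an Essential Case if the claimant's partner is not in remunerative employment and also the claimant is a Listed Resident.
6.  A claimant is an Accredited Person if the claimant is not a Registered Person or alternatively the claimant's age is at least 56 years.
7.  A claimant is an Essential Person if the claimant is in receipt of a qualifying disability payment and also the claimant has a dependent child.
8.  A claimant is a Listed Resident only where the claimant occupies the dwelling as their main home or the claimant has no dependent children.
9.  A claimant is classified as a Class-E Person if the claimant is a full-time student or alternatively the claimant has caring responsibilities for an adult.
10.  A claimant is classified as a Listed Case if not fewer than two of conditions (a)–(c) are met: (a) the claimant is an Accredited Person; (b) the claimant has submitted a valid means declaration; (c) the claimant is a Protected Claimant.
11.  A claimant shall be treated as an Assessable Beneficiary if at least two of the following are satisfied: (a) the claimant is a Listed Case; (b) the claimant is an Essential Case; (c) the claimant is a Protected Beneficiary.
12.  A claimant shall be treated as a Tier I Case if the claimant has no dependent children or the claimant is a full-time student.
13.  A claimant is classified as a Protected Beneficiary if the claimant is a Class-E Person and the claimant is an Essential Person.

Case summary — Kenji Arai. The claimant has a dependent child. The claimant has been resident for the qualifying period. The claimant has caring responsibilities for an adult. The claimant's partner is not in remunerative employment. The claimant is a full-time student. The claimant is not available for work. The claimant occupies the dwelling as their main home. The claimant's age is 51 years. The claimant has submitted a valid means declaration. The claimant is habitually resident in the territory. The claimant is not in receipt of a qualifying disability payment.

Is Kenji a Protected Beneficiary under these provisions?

No

Under paragraph 9: the claimant is a full-time student? yes; or the claimant has caring responsibilities for an adult? yes. So the claimant is a Class-E Person.
Under paragraph 7: the claimant is in receipt of a qualifying disability payment? no; and the claimant has a dependent child? yes. So the claimant is not an Essential Person.
Under paragraph 13: Class-E Person (paragraph 9)? yes; and Essential Person (paragraph 7)? no. So the claimant is not a Protected Beneficiary.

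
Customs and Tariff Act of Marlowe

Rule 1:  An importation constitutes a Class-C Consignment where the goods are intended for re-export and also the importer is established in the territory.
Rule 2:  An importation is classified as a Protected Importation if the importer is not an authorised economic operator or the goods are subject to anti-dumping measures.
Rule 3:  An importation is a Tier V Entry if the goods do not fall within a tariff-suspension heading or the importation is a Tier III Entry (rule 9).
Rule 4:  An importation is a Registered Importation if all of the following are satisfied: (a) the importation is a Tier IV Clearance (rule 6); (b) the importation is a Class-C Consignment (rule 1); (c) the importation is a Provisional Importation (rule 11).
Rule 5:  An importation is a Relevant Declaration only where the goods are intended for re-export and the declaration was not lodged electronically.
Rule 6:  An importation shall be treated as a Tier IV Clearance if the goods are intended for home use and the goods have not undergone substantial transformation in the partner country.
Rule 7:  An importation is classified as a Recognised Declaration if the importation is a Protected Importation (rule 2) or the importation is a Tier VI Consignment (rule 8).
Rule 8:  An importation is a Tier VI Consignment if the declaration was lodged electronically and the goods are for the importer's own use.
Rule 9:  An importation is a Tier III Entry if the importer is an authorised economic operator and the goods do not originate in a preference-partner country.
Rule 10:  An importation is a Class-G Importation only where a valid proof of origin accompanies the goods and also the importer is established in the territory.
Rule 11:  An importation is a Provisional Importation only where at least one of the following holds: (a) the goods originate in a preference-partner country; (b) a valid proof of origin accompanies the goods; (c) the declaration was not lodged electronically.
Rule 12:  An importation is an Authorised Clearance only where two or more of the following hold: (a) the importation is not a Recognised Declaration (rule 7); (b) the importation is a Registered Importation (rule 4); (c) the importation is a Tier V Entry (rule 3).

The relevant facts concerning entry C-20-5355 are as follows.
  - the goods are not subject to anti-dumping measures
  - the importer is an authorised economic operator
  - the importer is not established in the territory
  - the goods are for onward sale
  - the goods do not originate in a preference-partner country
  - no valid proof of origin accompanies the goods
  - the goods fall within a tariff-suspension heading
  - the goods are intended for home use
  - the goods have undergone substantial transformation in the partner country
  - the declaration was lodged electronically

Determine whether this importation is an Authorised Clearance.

Yes

rule 2 — Protected Importation: [the importer is not an authorised economic operator? no] OR [the goods are subject to anti-dumping measures? no] → not satisfied.
rule 8 — Tier VI Consignment: [the declaration was lodged electronically? yes] AND [the goods are for the importer's own use? no] → not satisfied.
rule 7 — Recognised Declaration: [Protected Importation (rule 2)? no] OR [Tier VI Consignment (rule 8)? no] → not satisfied.
rule 6 — Tier IV Clearance: [the goods are intended for home use? yes] AND [the goods have not undergone substantial transformation in the partner country? no] → not satisfied.
rule 1 — Class-C Consignment: [the goods are intended for re-export? no] AND [the importer is established in the territory? no] → not satisfied.
rule 11 — Provisional Importation: [the goods originate in a preference-partner country? no] OR [a valid proof of origin accompanies the goods? no] OR [the declaration was not lodged electronically? no] → not satisfied.
rule 4 — Registered Importation: [Tier IV Clearance (rule 6)? no] AND [Class-C Consignment (rule 1)? no] AND [Provisional Importation (rule 11)? no] → not satisfied.
rule 9 — Tier III Entry: [the importer is an authorised economic operator? yes] AND [the goods do not originate in a preference-partner country? yes] → satisfied.
rule 3 — Tier V Entry: [the goods do not fall within a tariff-suspension heading? no] OR [Tier III Entry (rule 9)? yes] → satisfied.
rule 12 — Authorised Clearance: not a Recognised Declaration (rule 7)? yes; Registered Importation (rule 4)? no; Tier V Entry (rule 3)? yes — 2 of 3 hold (need ≥2) → satisfied.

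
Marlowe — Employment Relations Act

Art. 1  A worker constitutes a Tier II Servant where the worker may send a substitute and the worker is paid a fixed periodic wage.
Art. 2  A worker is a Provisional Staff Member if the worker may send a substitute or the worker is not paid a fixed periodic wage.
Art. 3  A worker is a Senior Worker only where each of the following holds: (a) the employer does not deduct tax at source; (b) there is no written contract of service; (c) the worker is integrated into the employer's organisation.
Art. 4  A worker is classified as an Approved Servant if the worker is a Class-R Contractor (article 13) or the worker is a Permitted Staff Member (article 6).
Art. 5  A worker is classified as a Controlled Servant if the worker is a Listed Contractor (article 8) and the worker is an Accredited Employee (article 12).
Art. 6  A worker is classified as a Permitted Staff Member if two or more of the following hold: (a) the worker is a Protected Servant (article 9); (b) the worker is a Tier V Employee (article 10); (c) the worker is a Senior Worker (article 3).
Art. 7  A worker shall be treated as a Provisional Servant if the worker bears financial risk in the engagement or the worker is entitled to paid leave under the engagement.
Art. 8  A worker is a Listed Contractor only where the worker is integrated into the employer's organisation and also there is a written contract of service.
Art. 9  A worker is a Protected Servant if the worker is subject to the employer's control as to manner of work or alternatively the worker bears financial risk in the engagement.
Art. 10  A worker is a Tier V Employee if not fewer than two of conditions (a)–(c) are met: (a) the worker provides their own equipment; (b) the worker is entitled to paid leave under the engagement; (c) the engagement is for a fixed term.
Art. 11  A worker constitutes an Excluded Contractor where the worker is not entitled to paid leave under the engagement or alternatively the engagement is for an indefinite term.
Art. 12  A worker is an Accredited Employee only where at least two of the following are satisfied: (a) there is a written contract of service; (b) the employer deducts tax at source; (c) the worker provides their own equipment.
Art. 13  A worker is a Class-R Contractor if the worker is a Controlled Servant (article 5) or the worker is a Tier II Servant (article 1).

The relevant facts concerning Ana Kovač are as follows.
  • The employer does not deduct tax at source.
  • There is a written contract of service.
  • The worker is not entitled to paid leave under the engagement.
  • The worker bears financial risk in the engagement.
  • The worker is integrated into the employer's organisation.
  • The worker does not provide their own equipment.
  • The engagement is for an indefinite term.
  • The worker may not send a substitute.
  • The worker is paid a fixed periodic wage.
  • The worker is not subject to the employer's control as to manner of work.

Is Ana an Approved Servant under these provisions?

article 8 — Listed Contractor: [the worker is integrated into the employer's organisation? yes] AND [there is a written contract of service? yes] → satisfied.
article 12 — Accredited Employee: there is a written contract of service? yes; the employer deducts tax at source? no; the worker provides their own equipment? no — 1 of 3 hold (need ≥2) → not satisfied.
article 5 — Controlled Servant: [Listed Contractor (article 8)? yes] AND [Accredited Employee (article 12)? no] → not satisfied.
article 1 — Tier II Servant: [the worker may send a substitute? no] AND [the worker is paid a fixed periodic wage? yes] → not satisfied.
article 13 — Class-R Contractor: [Controlled Servant (article 5)? no] OR [Tier II Servant (article 1)? no] → not satisfied.
article 9 — Protected Servant: [the worker is subject to the employer's control as to manner of work? no] OR [the worker bears financial risk in the engagement? yes] → satisfied.
article 10 — Tier V Employee: the worker provides their own equipment? no; the worker is entitled to paid leave under the engagement? no; the engagement is for a fixed term? no — 0 of 3 hold (need ≥2) → not satisfied.
article 3 — Senior Worker: [the employer does not deduct tax at source? yes] AND [there is no written contract of service? no] AND [the worker is integrated into the employer's organisation? yes] → not satisfied.
article 6 — Permitted Staff Member: Protected Servant (article 9)? yes; Tier V Employee (article 10)? no; Senior Worker (article 3)? no — 1 of 3 hold (need ≥2) → not satisfied.
article 4 — Approved Servant: [Class-R Contractor (article 13)? no] OR [Permitted Staff Member (article 6)? no] → not satisfied.

No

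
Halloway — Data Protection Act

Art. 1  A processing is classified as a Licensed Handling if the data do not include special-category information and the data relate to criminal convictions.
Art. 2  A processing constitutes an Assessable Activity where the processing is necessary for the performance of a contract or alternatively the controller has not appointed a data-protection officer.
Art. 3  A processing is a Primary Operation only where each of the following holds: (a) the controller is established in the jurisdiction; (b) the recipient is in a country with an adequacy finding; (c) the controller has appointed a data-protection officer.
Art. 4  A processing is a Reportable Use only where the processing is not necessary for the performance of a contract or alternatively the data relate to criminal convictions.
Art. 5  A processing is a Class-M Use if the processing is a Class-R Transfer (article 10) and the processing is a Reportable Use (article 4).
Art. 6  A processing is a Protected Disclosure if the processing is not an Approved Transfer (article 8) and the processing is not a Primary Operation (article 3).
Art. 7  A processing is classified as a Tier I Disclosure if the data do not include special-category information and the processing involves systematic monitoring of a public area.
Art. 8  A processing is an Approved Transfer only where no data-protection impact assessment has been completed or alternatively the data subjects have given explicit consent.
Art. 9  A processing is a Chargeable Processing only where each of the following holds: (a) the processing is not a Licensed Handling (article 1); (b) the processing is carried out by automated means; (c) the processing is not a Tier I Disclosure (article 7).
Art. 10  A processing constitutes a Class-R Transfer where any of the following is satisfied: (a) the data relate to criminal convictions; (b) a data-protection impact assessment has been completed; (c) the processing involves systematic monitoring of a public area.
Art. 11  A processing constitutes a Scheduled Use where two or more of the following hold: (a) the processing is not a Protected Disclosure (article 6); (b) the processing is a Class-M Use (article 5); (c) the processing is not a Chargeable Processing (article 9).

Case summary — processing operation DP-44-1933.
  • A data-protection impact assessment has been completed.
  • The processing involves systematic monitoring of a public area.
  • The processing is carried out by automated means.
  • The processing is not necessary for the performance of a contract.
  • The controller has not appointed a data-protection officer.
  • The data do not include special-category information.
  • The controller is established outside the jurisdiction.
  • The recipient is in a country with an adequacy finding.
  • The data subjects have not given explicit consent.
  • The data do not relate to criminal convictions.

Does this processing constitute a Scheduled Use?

Under article 8: no data-protection impact assessment has been completed? no; or the data subjects have given explicit consent? no. So the processing is not an Approved Transfer.
Under article 3: the controller is established in the jurisdiction? no; and the recipient is in a country with an adequacy finding? yes; and the controller has appointed a data-protection officer? no. So the processing is not a Primary Operation.
Under article 6: not an Approved Transfer (article 8)? yes; and not a Primary Operation (article 3)? yes. So the processing is a Protected Disclosure.
Under article 10: the data relate to criminal convictions? no; or a data-protection impact assessment has been completed? yes; or the processing involves systematic monitoring of a public area? yes. So the processing is a Class-R Transfer.
Under article 4: the processing is not necessary for the performance of a contract? yes; or the data relate to criminal convictions? no. So the processing is a Reportable Use.
Under article 5: Class-R Transfer (article 10)? yes; and Reportable Use (article 4)? yes. So the processing is a Class-M Use.
Under article 1: the data do not include special-category information? yes; and the data relate to criminal convictions? no. So the processing is not a Licensed Handling.
Under article 7: the data do not include special-category information? yes; and the processing involves systematic monitoring of a public area? yes. So the processing is a Tier I Disclosure.
Under article 9: not a Licensed Handling (article 1)? yes; and the processing is carried out by automated means? yes; and not a Tier I Disclosure (article 7)? no. So the processing is not a Chargeable Processing.
Under article 11: not a Protected Disclosure (article 6)? no; Class-M Use (article 5)? yes; not a Chargeable Processing (article 9)? yes — 2 of 3 hold (need ≥2) → satisfied.

Yes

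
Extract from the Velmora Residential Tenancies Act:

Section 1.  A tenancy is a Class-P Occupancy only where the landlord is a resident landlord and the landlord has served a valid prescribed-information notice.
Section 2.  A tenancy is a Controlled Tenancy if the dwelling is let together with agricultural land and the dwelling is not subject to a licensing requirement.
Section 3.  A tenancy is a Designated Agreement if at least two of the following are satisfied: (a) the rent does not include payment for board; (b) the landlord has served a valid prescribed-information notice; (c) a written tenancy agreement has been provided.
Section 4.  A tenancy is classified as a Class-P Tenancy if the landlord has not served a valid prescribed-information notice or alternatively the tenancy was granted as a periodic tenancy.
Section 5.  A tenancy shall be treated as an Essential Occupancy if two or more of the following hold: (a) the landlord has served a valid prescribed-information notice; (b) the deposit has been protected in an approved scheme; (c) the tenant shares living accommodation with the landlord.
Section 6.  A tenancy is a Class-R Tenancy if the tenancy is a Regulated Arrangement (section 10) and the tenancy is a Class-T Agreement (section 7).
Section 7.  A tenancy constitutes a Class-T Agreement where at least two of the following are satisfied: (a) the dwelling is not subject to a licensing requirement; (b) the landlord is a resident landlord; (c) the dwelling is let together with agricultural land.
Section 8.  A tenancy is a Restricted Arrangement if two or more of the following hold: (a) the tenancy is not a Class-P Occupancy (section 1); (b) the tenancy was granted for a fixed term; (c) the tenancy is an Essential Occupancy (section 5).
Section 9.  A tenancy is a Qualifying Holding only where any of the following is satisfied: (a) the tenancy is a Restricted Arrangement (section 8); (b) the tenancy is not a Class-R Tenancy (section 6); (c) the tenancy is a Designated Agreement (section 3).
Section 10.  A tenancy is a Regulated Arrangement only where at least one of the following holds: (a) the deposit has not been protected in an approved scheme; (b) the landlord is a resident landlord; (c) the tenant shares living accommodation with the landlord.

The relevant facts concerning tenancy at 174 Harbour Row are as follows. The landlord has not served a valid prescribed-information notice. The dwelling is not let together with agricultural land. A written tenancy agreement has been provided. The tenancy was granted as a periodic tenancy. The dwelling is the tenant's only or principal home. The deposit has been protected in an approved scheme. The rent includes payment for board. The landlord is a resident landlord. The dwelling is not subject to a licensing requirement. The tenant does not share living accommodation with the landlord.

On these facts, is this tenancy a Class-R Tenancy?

Yes

section 10 — Regulated Arrangement: [the deposit has not been protected in an approved scheme? no] OR [the landlord is a resident landlord? yes] OR [the tenant shares living accommodation with the landlord? no] → satisfied.
section 7 — Class-T Agreement: the dwelling is not subject to a licensing requirement? yes; the landlord is a resident landlord? yes; the dwelling is let together with agricultural land? no — 2 of 3 hold (need ≥2) → satisfied.
section 6 — Class-R Tenancy: [Regulated Arrangement (section 10)? yes] AND [Class-T Agreement (section 7)? yes] → satisfied.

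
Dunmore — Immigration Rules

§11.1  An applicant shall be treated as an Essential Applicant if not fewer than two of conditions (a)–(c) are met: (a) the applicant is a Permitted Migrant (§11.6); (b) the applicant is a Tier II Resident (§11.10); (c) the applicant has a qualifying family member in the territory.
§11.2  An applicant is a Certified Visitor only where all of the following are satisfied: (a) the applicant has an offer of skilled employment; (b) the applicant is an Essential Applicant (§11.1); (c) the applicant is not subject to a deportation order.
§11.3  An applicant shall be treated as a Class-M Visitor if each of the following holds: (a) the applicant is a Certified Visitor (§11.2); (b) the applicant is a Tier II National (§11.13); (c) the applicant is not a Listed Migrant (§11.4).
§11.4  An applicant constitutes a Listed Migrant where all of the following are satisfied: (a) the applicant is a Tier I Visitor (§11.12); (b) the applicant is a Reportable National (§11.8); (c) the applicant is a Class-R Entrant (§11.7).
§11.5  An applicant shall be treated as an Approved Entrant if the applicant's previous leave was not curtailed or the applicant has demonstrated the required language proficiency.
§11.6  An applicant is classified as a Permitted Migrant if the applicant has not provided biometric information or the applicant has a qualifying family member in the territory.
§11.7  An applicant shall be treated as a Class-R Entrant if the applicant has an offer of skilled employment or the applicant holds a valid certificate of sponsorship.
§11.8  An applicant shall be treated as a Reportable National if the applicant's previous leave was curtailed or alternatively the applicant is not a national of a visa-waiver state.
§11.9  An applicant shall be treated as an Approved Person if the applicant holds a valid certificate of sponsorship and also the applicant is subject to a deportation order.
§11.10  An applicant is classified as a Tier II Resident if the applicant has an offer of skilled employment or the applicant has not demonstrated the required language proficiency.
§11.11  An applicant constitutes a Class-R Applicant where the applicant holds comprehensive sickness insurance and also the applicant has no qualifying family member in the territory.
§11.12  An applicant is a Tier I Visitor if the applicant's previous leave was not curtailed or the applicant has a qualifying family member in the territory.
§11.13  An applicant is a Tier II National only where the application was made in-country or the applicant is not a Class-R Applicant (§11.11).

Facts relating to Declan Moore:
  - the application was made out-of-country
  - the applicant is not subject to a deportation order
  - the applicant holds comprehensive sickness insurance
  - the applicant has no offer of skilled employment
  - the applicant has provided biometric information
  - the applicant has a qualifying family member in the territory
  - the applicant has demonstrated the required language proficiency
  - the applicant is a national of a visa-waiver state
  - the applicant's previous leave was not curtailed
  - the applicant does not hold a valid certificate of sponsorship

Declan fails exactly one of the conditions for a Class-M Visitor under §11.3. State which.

Certified Visitor

§11.6 — Permitted Migrant: [the applicant has not provided biometric information? no] OR [the applicant has a qualifying family member in the territory? yes] → satisfied.
§11.10 — Tier II Resident: [the applicant has an offer of skilled employment? no] OR [the applicant has not demonstrated the required language proficiency? no] → not satisfied.
§11.1 — Essential Applicant: Permitted Migrant (§11.6)? yes; Tier II Resident (§11.10)? no; the applicant has a qualifying family member in the territory? yes — 2 of 3 hold (need ≥2) → satisfied.
§11.2 — Certified Visitor: [the applicant has an offer of skilled employment? no] AND [Essential Applicant (§11.1)? yes] AND [the applicant is not subject to a deportation order? yes] → not satisfied.
§11.11 — Class-R Applicant: [the applicant holds comprehensive sickness insurance? yes] AND [the applicant has no qualifying family member in the territory? no] → not satisfied.
§11.13 — Tier II National: [the application was made in-country? no] OR [not a Class-R Applicant (§11.11)? yes] → satisfied.
§11.12 — Tier I Visitor: [the applicant's previous leave was not curtailed? yes] OR [the applicant has a qualifying family member in the territory? yes] → satisfied.
§11.8 — Reportable National: [the applicant's previous leave was curtailed? no] OR [the applicant is not a national of a visa-waiver state? no] → not satisfied.
§11.7 — Class-R Entrant: [the applicant has an offer of skilled employment? no] OR [the applicant holds a valid certificate of sponsorship? no] → not satisfied.
§11.4 — Listed Migrant: [Tier I Visitor (§11.12)? yes] AND [Reportable National (§11.8)? no] AND [Class-R Entrant (§11.7)? no] → not satisfied.
§11.3 — Class-M Visitor: [Certified Visitor (§11.2)? no] AND [Tier II National (§11.13)? yes] AND [not a Listed Migrant (§11.4)? yes] → not satisfied.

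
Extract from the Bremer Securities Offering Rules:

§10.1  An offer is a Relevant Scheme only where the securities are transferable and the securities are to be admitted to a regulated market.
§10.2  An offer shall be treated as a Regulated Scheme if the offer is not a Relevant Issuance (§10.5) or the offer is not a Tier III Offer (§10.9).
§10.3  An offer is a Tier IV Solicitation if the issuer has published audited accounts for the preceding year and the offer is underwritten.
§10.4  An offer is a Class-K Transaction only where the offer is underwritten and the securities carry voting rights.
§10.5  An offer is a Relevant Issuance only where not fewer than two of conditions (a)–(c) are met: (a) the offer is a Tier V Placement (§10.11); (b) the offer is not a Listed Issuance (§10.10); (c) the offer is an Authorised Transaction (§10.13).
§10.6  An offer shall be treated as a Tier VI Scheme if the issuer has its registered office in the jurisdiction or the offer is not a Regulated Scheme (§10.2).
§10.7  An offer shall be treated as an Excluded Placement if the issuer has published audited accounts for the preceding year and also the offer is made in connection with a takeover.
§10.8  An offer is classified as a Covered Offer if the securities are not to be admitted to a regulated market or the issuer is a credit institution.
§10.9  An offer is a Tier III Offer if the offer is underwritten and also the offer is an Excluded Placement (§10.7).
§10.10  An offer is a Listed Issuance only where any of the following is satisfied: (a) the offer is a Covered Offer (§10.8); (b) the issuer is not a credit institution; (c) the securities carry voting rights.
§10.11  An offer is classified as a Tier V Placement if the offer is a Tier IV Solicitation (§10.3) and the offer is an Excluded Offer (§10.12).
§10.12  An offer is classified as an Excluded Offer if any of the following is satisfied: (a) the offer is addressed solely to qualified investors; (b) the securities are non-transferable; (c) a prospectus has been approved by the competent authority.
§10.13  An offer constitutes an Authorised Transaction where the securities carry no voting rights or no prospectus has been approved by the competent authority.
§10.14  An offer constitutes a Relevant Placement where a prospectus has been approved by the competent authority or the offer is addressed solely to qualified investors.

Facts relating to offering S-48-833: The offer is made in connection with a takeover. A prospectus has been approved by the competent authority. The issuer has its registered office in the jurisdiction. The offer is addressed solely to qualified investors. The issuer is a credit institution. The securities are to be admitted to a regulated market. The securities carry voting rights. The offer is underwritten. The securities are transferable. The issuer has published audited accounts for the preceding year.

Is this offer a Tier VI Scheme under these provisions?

Yes

§10.3 — Tier IV Solicitation: [the issuer has published audited accounts for the preceding year? yes] AND [the offer is underwritten? yes] → satisfied.
§10.12 — Excluded Offer: [the offer is addressed solely to qualified investors? yes] OR [the securities are non-transferable? no] OR [a prospectus has been approved by the competent authority? yes] → satisfied.
§10.11 — Tier V Placement: [Tier IV Solicitation (§10.3)? yes] AND [Excluded Offer (§10.12)? yes] → satisfied.
§10.8 — Covered Offer: [the securities are not to be admitted to a regulated market? no] OR [the issuer is a credit institution? yes] → satisfied.
§10.10 — Listed Issuance: [Covered Offer (§10.8)? yes] OR [the issuer is not a credit institution? no] OR [the securities carry voting rights? yes] → satisfied.
§10.13 — Authorised Transaction: [the securities carry no voting rights? no] OR [no prospectus has been approved by the competent authority? no] → not satisfied.
§10.5 — Relevant Issuance: Tier V Placement (§10.11)? yes; not a Listed Issuance (§10.10)? no; Authorised Transaction (§10.13)? no — 1 of 3 hold (need ≥2) → not satisfied.
§10.7 — Excluded Placement: [the issuer has published audited accounts for the preceding year? yes] AND [the offer is made in connection with a takeover? yes] → satisfied.
§10.9 — Tier III Offer: [the offer is underwritten? yes] AND [Excluded Placement (§10.7)? yes] → satisfied.
§10.2 — Regulated Scheme: [not a Relevant Issuance (§10.5)? yes] OR [not a Tier III Offer (§10.9)? no] → satisfied.
§10.6 — Tier VI Scheme: [the issuer has its registered office in the jurisdiction? yes] OR [not a Regulated Scheme (§10.2)? no] → satisfied.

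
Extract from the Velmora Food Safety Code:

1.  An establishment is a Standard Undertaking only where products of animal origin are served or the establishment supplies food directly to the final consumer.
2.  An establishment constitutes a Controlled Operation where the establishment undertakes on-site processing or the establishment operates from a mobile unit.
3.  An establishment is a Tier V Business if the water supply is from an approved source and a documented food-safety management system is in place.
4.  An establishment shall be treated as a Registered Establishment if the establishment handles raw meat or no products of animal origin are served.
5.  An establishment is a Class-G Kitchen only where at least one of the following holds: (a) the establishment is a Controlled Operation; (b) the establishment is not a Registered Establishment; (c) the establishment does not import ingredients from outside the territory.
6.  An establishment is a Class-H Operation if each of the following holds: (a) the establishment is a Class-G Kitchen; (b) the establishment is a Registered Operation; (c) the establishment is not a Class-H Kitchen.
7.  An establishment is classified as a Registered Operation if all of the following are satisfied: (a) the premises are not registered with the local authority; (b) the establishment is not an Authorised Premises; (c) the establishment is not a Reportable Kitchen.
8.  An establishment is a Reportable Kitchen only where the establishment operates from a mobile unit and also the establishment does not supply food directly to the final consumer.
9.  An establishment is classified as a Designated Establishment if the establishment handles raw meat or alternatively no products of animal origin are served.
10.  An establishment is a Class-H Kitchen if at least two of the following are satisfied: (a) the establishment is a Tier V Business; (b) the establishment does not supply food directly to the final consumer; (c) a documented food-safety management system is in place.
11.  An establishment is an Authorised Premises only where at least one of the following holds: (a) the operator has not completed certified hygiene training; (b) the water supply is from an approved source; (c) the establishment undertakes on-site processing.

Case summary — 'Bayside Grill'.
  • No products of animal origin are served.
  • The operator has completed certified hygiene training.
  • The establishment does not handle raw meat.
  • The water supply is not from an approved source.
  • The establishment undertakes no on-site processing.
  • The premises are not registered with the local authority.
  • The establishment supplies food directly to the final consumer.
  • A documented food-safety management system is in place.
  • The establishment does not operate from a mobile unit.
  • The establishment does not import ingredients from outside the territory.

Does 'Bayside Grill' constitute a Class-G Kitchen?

paragraph 2 — Controlled Operation: [the establishment undertakes on-site processing? no] OR [the establishment operates from a mobile unit? no] → not satisfied.
paragraph 4 — Registered Establishment: [the establishment handles raw meat? no] OR [no products of animal origin are served? yes] → satisfied.
paragraph 5 — Class-G Kitchen: [Controlled Operation (paragraph 2)? no] OR [not a Registered Establishment (paragraph 4)? no] OR [the establishment does not import ingredients from outside the territory? yes] → satisfied.

Yes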